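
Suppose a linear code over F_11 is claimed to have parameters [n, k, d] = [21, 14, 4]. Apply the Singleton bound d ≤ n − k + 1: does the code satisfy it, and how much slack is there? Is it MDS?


Singleton RHS = n − k + 1 = 8, slack = 4, bound satisfied, not MDS.

Singleton bound: d ≤ n − k + 1.
Here n = 21, k = 14, so n − k + 1 = 8.
Given d = 4, check d ≤ 8: YES.
Slack = (n − k + 1) − d = 4.
The code is NOT MDS (slack = 4 > 0).
Description: the claimed parameters are [21, 14, 4]_11; such a code would be non-MDS.


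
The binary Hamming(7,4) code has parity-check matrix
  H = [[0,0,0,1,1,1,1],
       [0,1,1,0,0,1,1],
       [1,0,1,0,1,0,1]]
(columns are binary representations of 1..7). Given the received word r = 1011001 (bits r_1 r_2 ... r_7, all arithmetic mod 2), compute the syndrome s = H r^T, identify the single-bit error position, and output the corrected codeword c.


s = (0, 0, 1)^T, error position = 1, corrected codeword c = 0011001

Compute s = H r^T mod 2 one row at a time:
  s_1 = 1 + 0 + 0 + 1 = 2 ≡ 0 (mod 2).
  s_2 = 0 + 1 + 0 + 1 = 2 ≡ 0 (mod 2).
  s_3 = 1 + 1 + 0 + 1 = 3 ≡ 1 (mod 2).
s = (0, 0, 1)^T — this equals column 1 of H (binary 001), so error is at position 1.
Correct: flip bit 1 of r = 1011001 to get c = 0011001.


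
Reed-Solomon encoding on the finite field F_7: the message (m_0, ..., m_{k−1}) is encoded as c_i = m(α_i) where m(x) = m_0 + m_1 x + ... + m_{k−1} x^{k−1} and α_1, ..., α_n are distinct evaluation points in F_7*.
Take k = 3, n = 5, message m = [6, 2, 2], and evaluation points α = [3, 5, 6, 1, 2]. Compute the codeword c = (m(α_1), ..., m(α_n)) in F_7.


c = [2, 3, 6, 3, 4]

Message polynomial: m(x) = 6 + 2·x + 2·x^2 (mod 7).
For each evaluation point α_i, compute m(α_i) mod 7:
  α_1 = 3: Horner steps 2 → 1 → 2, so m(3) = 2.
  α_2 = 5: Horner steps 2 → 5 → 3, so m(5) = 3.
  α_3 = 6: Horner steps 2 → 0 → 6, so m(6) = 6.
  α_4 = 1: Horner steps 2 → 4 → 3, so m(1) = 3.
  α_5 = 2: Horner steps 2 → 6 → 4, so m(2) = 4.
Codeword c = [2, 3, 6, 3, 4] ∈ F_7^5.


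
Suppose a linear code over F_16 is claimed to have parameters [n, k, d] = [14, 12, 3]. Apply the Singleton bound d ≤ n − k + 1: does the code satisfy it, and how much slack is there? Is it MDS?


Singleton RHS = n − k + 1 = 3, slack = 0, bound satisfied, MDS.

Singleton bound: d ≤ n − k + 1.
Here n = 14, k = 12, so n − k + 1 = 3.
Given d = 3, check d ≤ 3: YES.
Slack = (n − k + 1) − d = 0.
The code is MDS (slack = 0).
Description: the claimed parameters are [14, 12, 3]_16; such a code would be MDS (meets Singleton bound).


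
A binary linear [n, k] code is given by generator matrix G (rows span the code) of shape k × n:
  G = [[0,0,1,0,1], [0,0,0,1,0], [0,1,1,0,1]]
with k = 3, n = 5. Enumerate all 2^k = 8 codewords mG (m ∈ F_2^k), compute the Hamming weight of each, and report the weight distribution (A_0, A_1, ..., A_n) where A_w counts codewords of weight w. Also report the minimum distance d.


Weight distribution: A_0 = 1, A_1 = 2, A_2 = 2, A_3 = 2, A_4 = 1. Minimum distance d = 1.

Enumerate all 2^3 = 8 messages m ∈ F_2^3.
For each, compute codeword c = mG in F_2^5, then tally its weight.
  m = 000 → c = 00000, weight = 0.
  m = 100 → c = 00101, weight = 2.
  m = 010 → c = 00010, weight = 1.
  m = 110 → c = 00111, weight = 3.
  m = 001 → c = 01101, weight = 3.
  m = 101 → c = 01000, weight = 1.
  m = 011 → c = 01111, weight = 4.
  m = 111 → c = 01010, weight = 2.
Tally weights:
  weight 0: 1 codewords.
  weight 1: 2 codewords.
  weight 2: 2 codewords.
  weight 3: 2 codewords.
  weight 4: 1 codewords.
Minimum distance d = smallest w > 0 with A_w > 0 = 1.
Sanity: Σ A_w = 8 = 2^3 = 8 ✓.


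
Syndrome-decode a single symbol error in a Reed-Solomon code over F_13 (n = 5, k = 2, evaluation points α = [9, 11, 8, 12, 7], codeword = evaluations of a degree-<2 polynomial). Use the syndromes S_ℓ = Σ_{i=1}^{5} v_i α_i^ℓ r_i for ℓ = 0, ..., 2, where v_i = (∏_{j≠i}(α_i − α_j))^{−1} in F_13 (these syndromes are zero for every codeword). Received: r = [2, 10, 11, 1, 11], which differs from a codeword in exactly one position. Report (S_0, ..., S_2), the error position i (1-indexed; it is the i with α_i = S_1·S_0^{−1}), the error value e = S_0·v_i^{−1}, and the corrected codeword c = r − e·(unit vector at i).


S = (4, 2, 1), error at position 5, error magnitude e = 4, c = [2, 10, 11, 1, 7].

Step 1: column multipliers v_i = (∏_{j≠i}(α_i − α_j))^{−1} mod 13.
  i = 1 (α = 9): (9−11)(9−8)(9−12)(9−7) = (−2)·1·(−3)·2 = 12 ≡ 12, so v_1 = 12^{−1} = 12 (mod 13).
  i = 2 (α = 11): (11−9)(11−8)(11−12)(11−7) = 2·3·(−1)·4 = −24 ≡ 2, so v_2 = 2^{−1} = 7 (mod 13).
  i = 3 (α = 8): (8−9)(8−11)(8−12)(8−7) = (−1)·(−3)·(−4)·1 = −12 ≡ 1, so v_3 = 1^{−1} = 1 (mod 13).
  i = 4 (α = 12): (12−9)(12−11)(12−8)(12−7) = 3·1·4·5 = 60 ≡ 8, so v_4 = 8^{−1} = 5 (mod 13).
  i = 5 (α = 7): (7−9)(7−11)(7−8)(7−12) = (−2)·(−4)·(−1)·(−5) = 40 ≡ 1, so v_5 = 1^{−1} = 1 (mod 13).
  v = [12, 7, 1, 5, 1].
Step 2: syndromes of r = [2, 10, 11, 1, 11] (all sums mod 13).
  S_0 = Σ v_i r_i = 12·2 + 7·10 + 1·11 + 5·1 + 1·11 = 121 ≡ 4.
  S_1 = Σ v_i α_i r_i = 12·9·2 + 7·11·10 + 1·8·11 + 5·12·1 + 1·7·11 = 1211 ≡ 2.
  α_i^2 mod 13 = [3, 4, 12, 1, 10].
  S_2 = Σ v_i α_i^2 r_i = 12·3·2 + 7·4·10 + 1·12·11 + 5·1·1 + 1·10·11 = 599 ≡ 1.
  S = (4, 2, 1) ≠ 0, so r is not a codeword (an error is present).
Step 3: locate the error. For a single error e at position i, S_ℓ = v_i·e·α_i^ℓ, so α_err = S_1/S_0.
  S_0^{−1} = 4^{−1} = 10 (mod 13), so α_err = 2·10 = 20 ≡ 7 = α_5. Error position i = 5.
  Consistency check: S_2/S_1 = 1·7 = 7 ≡ 7 = α_err ✓ (single-error assumption holds).
Step 4: error magnitude e = S_0/v_5 = S_0·∏_{j≠5}(α_5 − α_j) = 4·1 = 4 ≡ 4 (mod 13).
Step 5: correct position 5: c_5 = r_5 − e = 11 − 4 ≡ 7 (mod 13). Hence c = [2, 10, 11, 1, 7].
  Check: interpolating c through the α_i gives m(x) = 5 + 4·x (degree < 2) with m(α_i) = c_i for every i, so c is indeed a codeword.


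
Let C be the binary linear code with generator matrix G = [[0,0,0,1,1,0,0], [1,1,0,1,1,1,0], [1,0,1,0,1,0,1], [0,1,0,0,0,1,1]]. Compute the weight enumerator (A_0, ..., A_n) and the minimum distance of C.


Weight distribution: A_0 = 1, A_2 = 4, A_3 = 2, A_4 = 3, A_5 = 6. Minimum distance d = 2.

Enumerate all 2^4 = 16 messages m ∈ F_2^4.
For each, compute codeword c = mG in F_2^7, then tally its weight.
  m = 0000 → c = 0000000, weight = 0.
  m = 1000 → c = 0001100, weight = 2.
  m = 0100 → c = 1101110, weight = 5.
  m = 1100 → c = 1100010, weight = 3.
  m = 0010 → c = 1010101, weight = 4.
  m = 1010 → c = 1011001, weight = 4.
  m = 0110 → c = 0111011, weight = 5.
  m = 1110 → c = 0110111, weight = 5.
  m = 0001 → c = 0100011, weight = 3.
  m = 1001 → c = 0101111, weight = 5.
  m = 0101 → c = 1001101, weight = 4.
  m = 1101 → c = 1000001, weight = 2.
  m = 0011 → c = 1110110, weight = 5.
  m = 1011 → c = 1111010, weight = 5.
  m = 0111 → c = 0011000, weight = 2.
  m = 1111 → c = 0010100, weight = 2.
Tally weights:
  weight 0: 1 codewords.
  weight 2: 4 codewords.
  weight 3: 2 codewords.
  weight 4: 3 codewords.
  weight 5: 6 codewords.
Minimum distance d = smallest w > 0 with A_w > 0 = 2.
Sanity: Σ A_w = 16 = 2^4 = 16 ✓.


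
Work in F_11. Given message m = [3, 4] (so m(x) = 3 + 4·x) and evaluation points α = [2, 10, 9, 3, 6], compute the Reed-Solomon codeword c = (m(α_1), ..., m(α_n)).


c = [0, 10, 6, 4, 5]

Message polynomial: m(x) = 3 + 4·x (mod 11).
For each evaluation point α_i, compute m(α_i) mod 11:
  α_1 = 2: Horner steps 4 → 0, so m(2) = 0.
  α_2 = 10: Horner steps 4 → 10, so m(10) = 10.
  α_3 = 9: Horner steps 4 → 6, so m(9) = 6.
  α_4 = 3: Horner steps 4 → 4, so m(3) = 4.
  α_5 = 6: Horner steps 4 → 5, so m(6) = 5.
Codeword c = [0, 10, 6, 4, 5] ∈ F_11^5.


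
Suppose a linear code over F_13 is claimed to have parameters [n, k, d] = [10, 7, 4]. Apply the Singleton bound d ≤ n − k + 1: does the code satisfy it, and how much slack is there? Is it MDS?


Singleton RHS = n − k + 1 = 4, slack = 0, bound satisfied, MDS.

Singleton bound: d ≤ n − k + 1.
Here n = 10, k = 7, so n − k + 1 = 4.
Given d = 4, check d ≤ 4: YES.
Slack = (n − k + 1) − d = 0.
The code is MDS (slack = 0).
Description: the claimed parameters are [10, 7, 4]_13; such a code would be MDS (meets Singleton bound).


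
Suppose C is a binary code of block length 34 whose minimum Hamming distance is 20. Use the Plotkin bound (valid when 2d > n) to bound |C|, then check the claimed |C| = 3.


Plotkin bound M ≤ 6; given |C| = 3 ≤ bound (satisfied).

Check applicability: 2d = 40, n = 34.
2d − n = 6 > 0, so Plotkin applies.
Compute d/(2d−n) = 20/6 ≈ 3.3333.
⌊d/(2d−n)⌋ = 3.
Plotkin bound: M ≤ 2·3 = 6.
Given |C| = 3, check: satisfied.
This |C| is below the Plotkin bound.


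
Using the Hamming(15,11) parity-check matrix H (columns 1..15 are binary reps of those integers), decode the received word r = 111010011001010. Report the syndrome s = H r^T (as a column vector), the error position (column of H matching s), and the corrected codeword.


s = (0, 1, 1, 0)^T, error position = 6, corrected codeword c = 111011011001010

Compute s = H r^T mod 2 one row at a time:
  s_1 = 1 + 1 + 0 + 0 + 1 + 0 + 1 + 0 = 4 ≡ 0 (mod 2).
  s_2 = 0 + 1 + 0 + 0 + 1 + 0 + 1 + 0 = 3 ≡ 1 (mod 2).
  s_3 = 1 + 1 + 0 + 0 + 0 + 0 + 1 + 0 = 3 ≡ 1 (mod 2).
  s_4 = 1 + 1 + 1 + 0 + 1 + 0 + 0 + 0 = 4 ≡ 0 (mod 2).
s = (0, 1, 1, 0)^T — this equals column 6 of H (binary 0110), so error is at position 6.
Correct: flip bit 6 of r = 111010011001010 to get c = 111011011001010.


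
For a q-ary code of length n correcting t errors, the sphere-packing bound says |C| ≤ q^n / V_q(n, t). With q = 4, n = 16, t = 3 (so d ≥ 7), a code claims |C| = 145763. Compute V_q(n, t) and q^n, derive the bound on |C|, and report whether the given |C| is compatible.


V_q(n, t) = 16249, q^n = 4294967296, Hamming bound = 264321, |C| = 145763 ≤ bound (satisfied).

Step 1: Compute V_q(n, t) = Σ_{j=0}^3 C(n, j) (q−1)^j.
  j = 0: C(16,0)·(3)^0 = 1·1 = 1.
  j = 1: C(16,1)·(3)^1 = 16·3 = 48.
  j = 2: C(16,2)·(3)^2 = 120·9 = 1080.
  j = 3: C(16,3)·(3)^3 = 560·27 = 15120.
  V_q(n, t) = 1 + 48 + 1080 + 15120 = 16249.
Step 2: q^n = 4^16 = 4294967296.
Step 3: Hamming bound ⌊q^n / V_q(n,t)⌋ = ⌊4294967296/16249⌋ = 264321.
Step 4: Compare |C| = 145763 to 264321: satisfied.
The claimed |C| lies below the Hamming bound.


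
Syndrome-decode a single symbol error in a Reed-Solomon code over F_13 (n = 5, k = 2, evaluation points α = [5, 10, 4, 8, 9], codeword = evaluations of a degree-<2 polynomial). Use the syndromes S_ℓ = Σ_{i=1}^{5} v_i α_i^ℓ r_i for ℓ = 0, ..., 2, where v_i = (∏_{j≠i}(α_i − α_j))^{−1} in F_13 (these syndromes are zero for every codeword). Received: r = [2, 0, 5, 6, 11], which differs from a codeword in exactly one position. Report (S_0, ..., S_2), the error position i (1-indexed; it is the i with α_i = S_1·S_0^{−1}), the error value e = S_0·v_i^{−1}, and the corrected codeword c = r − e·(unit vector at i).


S = (10, 12, 4), error at position 5, error magnitude e = 8, c = [2, 0, 5, 6, 3].

Step 1: column multipliers v_i = (∏_{j≠i}(α_i − α_j))^{−1} mod 13.
  i = 1 (α = 5): (5−10)(5−4)(5−8)(5−9) = (−5)·1·(−3)·(−4) = −60 ≡ 5, so v_1 = 5^{−1} = 8 (mod 13).
  i = 2 (α = 10): (10−5)(10−4)(10−8)(10−9) = 5·6·2·1 = 60 ≡ 8, so v_2 = 8^{−1} = 5 (mod 13).
  i = 3 (α = 4): (4−5)(4−10)(4−8)(4−9) = (−1)·(−6)·(−4)·(−5) = 120 ≡ 3, so v_3 = 3^{−1} = 9 (mod 13).
  i = 4 (α = 8): (8−5)(8−10)(8−4)(8−9) = 3·(−2)·4·(−1) = 24 ≡ 11, so v_4 = 11^{−1} = 6 (mod 13).
  i = 5 (α = 9): (9−5)(9−10)(9−4)(9−8) = 4·(−1)·5·1 = −20 ≡ 6, so v_5 = 6^{−1} = 11 (mod 13).
  v = [8, 5, 9, 6, 11].
Step 2: syndromes of r = [2, 0, 5, 6, 11] (all sums mod 13).
  S_0 = Σ v_i r_i = 8·2 + 5·0 + 9·5 + 6·6 + 11·11 = 218 ≡ 10.
  S_1 = Σ v_i α_i r_i = 8·5·2 + 5·10·0 + 9·4·5 + 6·8·6 + 11·9·11 = 1637 ≡ 12.
  α_i^2 mod 13 = [12, 9, 3, 12, 3].
  S_2 = Σ v_i α_i^2 r_i = 8·12·2 + 5·9·0 + 9·3·5 + 6·12·6 + 11·3·11 = 1122 ≡ 4.
  S = (10, 12, 4) ≠ 0, so r is not a codeword (an error is present).
Step 3: locate the error. For a single error e at position i, S_ℓ = v_i·e·α_i^ℓ, so α_err = S_1/S_0.
  S_0^{−1} = 10^{−1} = 4 (mod 13), so α_err = 12·4 = 48 ≡ 9 = α_5. Error position i = 5.
  Consistency check: S_2/S_1 = 4·12 = 48 ≡ 9 = α_err ✓ (single-error assumption holds).
Step 4: error magnitude e = S_0/v_5 = S_0·∏_{j≠5}(α_5 − α_j) = 10·6 = 60 ≡ 8 (mod 13).
Step 5: correct position 5: c_5 = r_5 − e = 11 − 8 ≡ 3 (mod 13). Hence c = [2, 0, 5, 6, 3].
  Check: interpolating c through the α_i gives m(x) = 4 + 10·x (degree < 2) with m(α_i) = c_i for every i, so c is indeed a codeword.


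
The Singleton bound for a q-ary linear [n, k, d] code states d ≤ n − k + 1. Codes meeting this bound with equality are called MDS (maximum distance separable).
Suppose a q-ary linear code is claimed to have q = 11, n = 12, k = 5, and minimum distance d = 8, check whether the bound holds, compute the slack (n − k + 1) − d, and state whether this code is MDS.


Singleton RHS = n − k + 1 = 8, slack = 0, bound satisfied, MDS.

Singleton bound: d ≤ n − k + 1.
Here n = 12, k = 5, so n − k + 1 = 8.
Given d = 8, check d ≤ 8: YES.
Slack = (n − k + 1) − d = 0.
The code is MDS (slack = 0).
Description: the claimed parameters are [12, 5, 8]_11; such a code would be MDS (meets Singleton bound).


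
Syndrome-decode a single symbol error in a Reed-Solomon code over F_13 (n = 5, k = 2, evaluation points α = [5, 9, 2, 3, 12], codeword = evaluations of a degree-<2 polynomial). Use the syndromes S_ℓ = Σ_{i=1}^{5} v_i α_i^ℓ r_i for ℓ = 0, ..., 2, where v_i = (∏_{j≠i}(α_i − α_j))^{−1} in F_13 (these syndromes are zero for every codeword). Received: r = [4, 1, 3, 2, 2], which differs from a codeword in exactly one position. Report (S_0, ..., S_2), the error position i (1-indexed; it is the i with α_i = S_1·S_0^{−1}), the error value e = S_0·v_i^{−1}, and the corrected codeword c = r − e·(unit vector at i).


S = (9, 1, 3), error at position 4, error magnitude e = 3, c = [4, 1, 3, 12, 2].

Step 1: column multipliers v_i = (∏_{j≠i}(α_i − α_j))^{−1} mod 13.
  i = 1 (α = 5): (5−9)(5−2)(5−3)(5−12) = (−4)·3·2·(−7) = 168 ≡ 12, so v_1 = 12^{−1} = 12 (mod 13).
  i = 2 (α = 9): (9−5)(9−2)(9−3)(9−12) = 4·7·6·(−3) = −504 ≡ 3, so v_2 = 3^{−1} = 9 (mod 13).
  i = 3 (α = 2): (2−5)(2−9)(2−3)(2−12) = (−3)·(−7)·(−1)·(−10) = 210 ≡ 2, so v_3 = 2^{−1} = 7 (mod 13).
  i = 4 (α = 3): (3−5)(3−9)(3−2)(3−12) = (−2)·(−6)·1·(−9) = −108 ≡ 9, so v_4 = 9^{−1} = 3 (mod 13).
  i = 5 (α = 12): (12−5)(12−9)(12−2)(12−3) = 7·3·10·9 = 1890 ≡ 5, so v_5 = 5^{−1} = 8 (mod 13).
  v = [12, 9, 7, 3, 8].
Step 2: syndromes of r = [4, 1, 3, 2, 2] (all sums mod 13).
  S_0 = Σ v_i r_i = 12·4 + 9·1 + 7·3 + 3·2 + 8·2 = 100 ≡ 9.
  S_1 = Σ v_i α_i r_i = 12·5·4 + 9·9·1 + 7·2·3 + 3·3·2 + 8·12·2 = 573 ≡ 1.
  α_i^2 mod 13 = [12, 3, 4, 9, 1].
  S_2 = Σ v_i α_i^2 r_i = 12·12·4 + 9·3·1 + 7·4·3 + 3·9·2 + 8·1·2 = 757 ≡ 3.
  S = (9, 1, 3) ≠ 0, so r is not a codeword (an error is present).
Step 3: locate the error. For a single error e at position i, S_ℓ = v_i·e·α_i^ℓ, so α_err = S_1/S_0.
  S_0^{−1} = 9^{−1} = 3 (mod 13), so α_err = 1·3 = 3 ≡ 3 = α_4. Error position i = 4.
  Consistency check: S_2/S_1 = 3·1 = 3 ≡ 3 = α_err ✓ (single-error assumption holds).
Step 4: error magnitude e = S_0/v_4 = S_0·∏_{j≠4}(α_4 − α_j) = 9·9 = 81 ≡ 3 (mod 13).
Step 5: correct position 4: c_4 = r_4 − e = 2 − 3 ≡ 12 (mod 13). Hence c = [4, 1, 3, 12, 2].
  Check: interpolating c through the α_i gives m(x) = 11 + 9·x (degree < 2) with m(α_i) = c_i for every i, so c is indeed a codeword.


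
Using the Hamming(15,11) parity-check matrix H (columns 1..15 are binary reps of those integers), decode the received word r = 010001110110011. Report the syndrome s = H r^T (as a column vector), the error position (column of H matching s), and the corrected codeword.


s = (1, 0, 1, 1)^T, error position = 11, corrected codeword c = 010001110100011

Compute s = H r^T mod 2 one row at a time:
  s_1 = 1 + 0 + 1 + 1 + 0 + 0 + 1 + 1 = 5 ≡ 1 (mod 2).
  s_2 = 0 + 0 + 1 + 1 + 0 + 0 + 1 + 1 = 4 ≡ 0 (mod 2).
  s_3 = 1 + 0 + 1 + 1 + 1 + 1 + 1 + 1 = 7 ≡ 1 (mod 2).
  s_4 = 0 + 0 + 0 + 1 + 0 + 1 + 0 + 1 = 3 ≡ 1 (mod 2).
s = (1, 0, 1, 1)^T — this equals column 11 of H (binary 1011), so error is at position 11.
Correct: flip bit 11 of r = 010001110110011 to get c = 010001110100011.


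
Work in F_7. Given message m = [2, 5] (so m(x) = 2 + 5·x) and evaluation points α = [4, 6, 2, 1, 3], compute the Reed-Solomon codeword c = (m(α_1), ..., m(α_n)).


c = [1, 4, 5, 0, 3]

Message polynomial: m(x) = 2 + 5·x (mod 7).
For each evaluation point α_i, compute m(α_i) mod 7:
  α_1 = 4: Horner steps 5 → 1, so m(4) = 1.
  α_2 = 6: Horner steps 5 → 4, so m(6) = 4.
  α_3 = 2: Horner steps 5 → 5, so m(2) = 5.
  α_4 = 1: Horner steps 5 → 0, so m(1) = 0.
  α_5 = 3: Horner steps 5 → 3, so m(3) = 3.
Codeword c = [1, 4, 5, 0, 3] ∈ F_7^5.


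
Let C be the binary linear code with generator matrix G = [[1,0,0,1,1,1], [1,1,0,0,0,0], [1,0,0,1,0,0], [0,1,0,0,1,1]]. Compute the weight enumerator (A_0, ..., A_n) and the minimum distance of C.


Weight distribution: A_0 = 1, A_1 = 3, A_2 = 4, A_3 = 4, A_4 = 3, A_5 = 1. Minimum distance d = 1.

Enumerate all 2^4 = 16 messages m ∈ F_2^4.
For each, compute codeword c = mG in F_2^6, then tally its weight.
  m = 0000 → c = 000000, weight = 0.
  m = 1000 → c = 100111, weight = 4.
  m = 0100 → c = 110000, weight = 2.
  m = 1100 → c = 010111, weight = 4.
  m = 0010 → c = 100100, weight = 2.
  m = 1010 → c = 000011, weight = 2.
  m = 0110 → c = 010100, weight = 2.
  m = 1110 → c = 110011, weight = 4.
  m = 0001 → c = 010011, weight = 3.
  m = 1001 → c = 110100, weight = 3.
  m = 0101 → c = 100011, weight = 3.
  m = 1101 → c = 000100, weight = 1.
  m = 0011 → c = 110111, weight = 5.
  m = 1011 → c = 010000, weight = 1.
  m = 0111 → c = 000111, weight = 3.
  m = 1111 → c = 100000, weight = 1.
Tally weights:
  weight 0: 1 codewords.
  weight 1: 3 codewords.
  weight 2: 4 codewords.
  weight 3: 4 codewords.
  weight 4: 3 codewords.
  weight 5: 1 codewords.
Minimum distance d = smallest w > 0 with A_w > 0 = 1.
Sanity: Σ A_w = 16 = 2^4 = 16 ✓.


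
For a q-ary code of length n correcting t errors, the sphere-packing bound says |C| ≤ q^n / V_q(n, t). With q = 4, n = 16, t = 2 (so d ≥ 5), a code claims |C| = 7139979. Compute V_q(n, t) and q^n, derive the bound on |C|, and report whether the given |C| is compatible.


V_q(n, t) = 1129, q^n = 4294967296, Hamming bound = 3804222, |C| = 7139979 > bound (violated).

Step 1: Compute V_q(n, t) = Σ_{j=0}^2 C(n, j) (q−1)^j.
  j = 0: C(16,0)·(3)^0 = 1·1 = 1.
  j = 1: C(16,1)·(3)^1 = 16·3 = 48.
  j = 2: C(16,2)·(3)^2 = 120·9 = 1080.
  V_q(n, t) = 1 + 48 + 1080 = 1129.
Step 2: q^n = 4^16 = 4294967296.
Step 3: Hamming bound ⌊q^n / V_q(n,t)⌋ = ⌊4294967296/1129⌋ = 3804222.
Step 4: Compare |C| = 7139979 to 3804222: violated.
The claimed |C| lies above the Hamming bound, so no 4-ary code of length 16 with d ≥ 5 can have 7139979 codewords.


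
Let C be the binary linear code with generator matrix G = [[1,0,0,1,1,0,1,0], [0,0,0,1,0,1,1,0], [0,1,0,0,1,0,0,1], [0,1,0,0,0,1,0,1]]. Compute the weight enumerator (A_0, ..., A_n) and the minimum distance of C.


Weight distribution: A_0 = 1, A_1 = 1, A_2 = 1, A_3 = 5, A_4 = 5, A_5 = 1, A_6 = 1, A_7 = 1. Minimum distance d = 1.

Enumerate all 2^4 = 16 messages m ∈ F_2^4.
For each, compute codeword c = mG in F_2^8, then tally its weight.
  m = 0000 → c = 00000000, weight = 0.
  m = 1000 → c = 10011010, weight = 4.
  m = 0100 → c = 00010110, weight = 3.
  m = 1100 → c = 10001100, weight = 3.
  m = 0010 → c = 01001001, weight = 3.
  m = 1010 → c = 11010011, weight = 5.
  m = 0110 → c = 01011111, weight = 6.
  m = 1110 → c = 11000101, weight = 4.
  m = 0001 → c = 01000101, weight = 3.
  m = 1001 → c = 11011111, weight = 7.
  m = 0101 → c = 01010011, weight = 4.
  m = 1101 → c = 11001001, weight = 4.
  m = 0011 → c = 00001100, weight = 2.
  m = 1011 → c = 10010110, weight = 4.
  m = 0111 → c = 00011010, weight = 3.
  m = 1111 → c = 10000000, weight = 1.
Tally weights:
  weight 0: 1 codewords.
  weight 1: 1 codewords.
  weight 2: 1 codewords.
  weight 3: 5 codewords.
  weight 4: 5 codewords.
  weight 5: 1 codewords.
  weight 6: 1 codewords.
  weight 7: 1 codewords.
Minimum distance d = smallest w > 0 with A_w > 0 = 1.
Sanity: Σ A_w = 16 = 2^4 = 16 ✓.


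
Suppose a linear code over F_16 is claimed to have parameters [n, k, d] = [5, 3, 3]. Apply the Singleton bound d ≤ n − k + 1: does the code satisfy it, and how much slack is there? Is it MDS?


Singleton RHS = n − k + 1 = 3, slack = 0, bound satisfied, MDS.

Singleton bound: d ≤ n − k + 1.
Here n = 5, k = 3, so n − k + 1 = 3.
Given d = 3, check d ≤ 3: YES.
Slack = (n − k + 1) − d = 0.
The code is MDS (slack = 0).
Description: the claimed parameters are [5, 3, 3]_16; such a code would be MDS (meets Singleton bound).


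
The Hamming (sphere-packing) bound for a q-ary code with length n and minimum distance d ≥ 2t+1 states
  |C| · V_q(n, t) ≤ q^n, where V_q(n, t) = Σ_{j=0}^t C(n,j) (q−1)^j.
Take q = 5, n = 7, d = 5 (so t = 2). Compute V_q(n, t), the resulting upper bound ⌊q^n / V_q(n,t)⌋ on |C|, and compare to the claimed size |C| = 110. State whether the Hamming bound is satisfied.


V_q(n, t) = 365, q^n = 78125, Hamming bound = 214, |C| = 110 ≤ bound (satisfied).

Step 1: Compute V_q(n, t) = Σ_{j=0}^2 C(n, j) (q−1)^j.
  j = 0: C(7,0)·(4)^0 = 1·1 = 1.
  j = 1: C(7,1)·(4)^1 = 7·4 = 28.
  j = 2: C(7,2)·(4)^2 = 21·16 = 336.
  V_q(n, t) = 1 + 28 + 336 = 365.
Step 2: q^n = 5^7 = 78125.
Step 3: Hamming bound ⌊q^n / V_q(n,t)⌋ = ⌊78125/365⌋ = 214.
Step 4: Compare |C| = 110 to 214: satisfied.
The claimed |C| lies below the Hamming bound.


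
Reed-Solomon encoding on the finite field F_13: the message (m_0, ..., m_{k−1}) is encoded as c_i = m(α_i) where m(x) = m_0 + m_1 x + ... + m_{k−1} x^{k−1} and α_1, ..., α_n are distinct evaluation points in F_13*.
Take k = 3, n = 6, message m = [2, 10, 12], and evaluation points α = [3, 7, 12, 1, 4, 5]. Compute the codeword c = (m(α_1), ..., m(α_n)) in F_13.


c = [10, 10, 4, 11, 0, 1]

Message polynomial: m(x) = 2 + 10·x + 12·x^2 (mod 13).
For each evaluation point α_i, compute m(α_i) mod 13:
  α_1 = 3: Horner steps 12 → 7 → 10, so m(3) = 10.
  α_2 = 7: Horner steps 12 → 3 → 10, so m(7) = 10.
  α_3 = 12: Horner steps 12 → 11 → 4, so m(12) = 4.
  α_4 = 1: Horner steps 12 → 9 → 11, so m(1) = 11.
  α_5 = 4: Horner steps 12 → 6 → 0, so m(4) = 0.
  α_6 = 5: Horner steps 12 → 5 → 1, so m(5) = 1.
Codeword c = [10, 10, 4, 11, 0, 1] ∈ F_13^6.


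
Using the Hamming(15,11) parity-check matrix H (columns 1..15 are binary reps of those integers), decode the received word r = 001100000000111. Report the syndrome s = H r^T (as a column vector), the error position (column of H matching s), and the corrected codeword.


s = (1, 0, 1, 1)^T, error position = 11, corrected codeword c = 001100000010111

Compute s = H r^T mod 2 one row at a time:
  s_1 = 0 + 0 + 0 + 0 + 0 + 1 + 1 + 1 = 3 ≡ 1 (mod 2).
  s_2 = 1 + 0 + 0 + 0 + 0 + 1 + 1 + 1 = 4 ≡ 0 (mod 2).
  s_3 = 0 + 1 + 0 + 0 + 0 + 0 + 1 + 1 = 3 ≡ 1 (mod 2).
  s_4 = 0 + 1 + 0 + 0 + 0 + 0 + 1 + 1 = 3 ≡ 1 (mod 2).
s = (1, 0, 1, 1)^T — this equals column 11 of H (binary 1011), so error is at position 11.
Correct: flip bit 11 of r = 001100000000111 to get c = 001100000010111.


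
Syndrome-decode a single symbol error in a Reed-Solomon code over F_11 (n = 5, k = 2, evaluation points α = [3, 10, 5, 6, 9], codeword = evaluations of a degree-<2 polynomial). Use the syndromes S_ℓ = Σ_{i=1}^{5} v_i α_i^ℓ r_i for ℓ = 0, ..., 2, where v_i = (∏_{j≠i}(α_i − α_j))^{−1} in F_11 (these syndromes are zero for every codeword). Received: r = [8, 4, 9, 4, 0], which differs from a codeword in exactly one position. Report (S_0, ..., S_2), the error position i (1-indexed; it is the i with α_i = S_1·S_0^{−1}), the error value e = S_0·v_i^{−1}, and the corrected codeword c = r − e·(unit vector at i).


S = (8, 3, 8), error at position 2, error magnitude e = 9, c = [8, 6, 9, 4, 0].

Step 1: column multipliers v_i = (∏_{j≠i}(α_i − α_j))^{−1} mod 11.
  i = 1 (α = 3): (3−10)(3−5)(3−6)(3−9) = (−7)·(−2)·(−3)·(−6) = 252 ≡ 10, so v_1 = 10^{−1} = 10 (mod 11).
  i = 2 (α = 10): (10−3)(10−5)(10−6)(10−9) = 7·5·4·1 = 140 ≡ 8, so v_2 = 8^{−1} = 7 (mod 11).
  i = 3 (α = 5): (5−3)(5−10)(5−6)(5−9) = 2·(−5)·(−1)·(−4) = −40 ≡ 4, so v_3 = 4^{−1} = 3 (mod 11).
  i = 4 (α = 6): (6−3)(6−10)(6−5)(6−9) = 3·(−4)·1·(−3) = 36 ≡ 3, so v_4 = 3^{−1} = 4 (mod 11).
  i = 5 (α = 9): (9−3)(9−10)(9−5)(9−6) = 6·(−1)·4·3 = −72 ≡ 5, so v_5 = 5^{−1} = 9 (mod 11).
  v = [10, 7, 3, 4, 9].
Step 2: syndromes of r = [8, 4, 9, 4, 0] (all sums mod 11).
  S_0 = Σ v_i r_i = 10·8 + 7·4 + 3·9 + 4·4 + 9·0 = 151 ≡ 8.
  S_1 = Σ v_i α_i r_i = 10·3·8 + 7·10·4 + 3·5·9 + 4·6·4 + 9·9·0 = 751 ≡ 3.
  α_i^2 mod 11 = [9, 1, 3, 3, 4].
  S_2 = Σ v_i α_i^2 r_i = 10·9·8 + 7·1·4 + 3·3·9 + 4·3·4 + 9·4·0 = 877 ≡ 8.
  S = (8, 3, 8) ≠ 0, so r is not a codeword (an error is present).
Step 3: locate the error. For a single error e at position i, S_ℓ = v_i·e·α_i^ℓ, so α_err = S_1/S_0.
  S_0^{−1} = 8^{−1} = 7 (mod 11), so α_err = 3·7 = 21 ≡ 10 = α_2. Error position i = 2.
  Consistency check: S_2/S_1 = 8·4 = 32 ≡ 10 = α_err ✓ (single-error assumption holds).
Step 4: error magnitude e = S_0/v_2 = S_0·∏_{j≠2}(α_2 − α_j) = 8·8 = 64 ≡ 9 (mod 11).
Step 5: correct position 2: c_2 = r_2 − e = 4 − 9 ≡ 6 (mod 11). Hence c = [8, 6, 9, 4, 0].
  Check: interpolating c through the α_i gives m(x) = 1 + 6·x (degree < 2) with m(α_i) = c_i for every i, so c is indeed a codeword.


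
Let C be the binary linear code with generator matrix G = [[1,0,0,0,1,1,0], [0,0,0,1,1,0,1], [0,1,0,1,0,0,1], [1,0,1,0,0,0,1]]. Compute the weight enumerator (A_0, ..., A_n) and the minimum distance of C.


Weight distribution: A_0 = 1, A_2 = 1, A_3 = 6, A_4 = 5, A_5 = 2, A_6 = 1. Minimum distance d = 2.

Enumerate all 2^4 = 16 messages m ∈ F_2^4.
For each, compute codeword c = mG in F_2^7, then tally its weight.
  m = 0000 → c = 0000000, weight = 0.
  m = 1000 → c = 1000110, weight = 3.
  m = 0100 → c = 0001101, weight = 3.
  m = 1100 → c = 1001011, weight = 4.
  m = 0010 → c = 0101001, weight = 3.
  m = 1010 → c = 1101111, weight = 6.
  m = 0110 → c = 0100100, weight = 2.
  m = 1110 → c = 1100010, weight = 3.
  m = 0001 → c = 1010001, weight = 3.
  m = 1001 → c = 0010111, weight = 4.
  m = 0101 → c = 1011100, weight = 4.
  m = 1101 → c = 0011010, weight = 3.
  m = 0011 → c = 1111000, weight = 4.
  m = 1011 → c = 0111110, weight = 5.
  m = 0111 → c = 1110101, weight = 5.
  m = 1111 → c = 0110011, weight = 4.
Tally weights:
  weight 0: 1 codewords.
  weight 2: 1 codewords.
  weight 3: 6 codewords.
  weight 4: 5 codewords.
  weight 5: 2 codewords.
  weight 6: 1 codewords.
Minimum distance d = smallest w > 0 with A_w > 0 = 2.
Sanity: Σ A_w = 16 = 2^4 = 16 ✓.


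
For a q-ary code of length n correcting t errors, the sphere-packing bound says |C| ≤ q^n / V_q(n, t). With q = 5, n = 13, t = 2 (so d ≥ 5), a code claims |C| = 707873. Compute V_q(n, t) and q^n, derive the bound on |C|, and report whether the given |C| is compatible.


V_q(n, t) = 1301, q^n = 1220703125, Hamming bound = 938280, |C| = 707873 ≤ bound (satisfied).

Step 1: Compute V_q(n, t) = Σ_{j=0}^2 C(n, j) (q−1)^j.
  j = 0: C(13,0)·(4)^0 = 1·1 = 1.
  j = 1: C(13,1)·(4)^1 = 13·4 = 52.
  j = 2: C(13,2)·(4)^2 = 78·16 = 1248.
  V_q(n, t) = 1 + 52 + 1248 = 1301.
Step 2: q^n = 5^13 = 1220703125.
Step 3: Hamming bound ⌊q^n / V_q(n,t)⌋ = ⌊1220703125/1301⌋ = 938280.
Step 4: Compare |C| = 707873 to 938280: satisfied.
The claimed |C| lies below the Hamming bound.


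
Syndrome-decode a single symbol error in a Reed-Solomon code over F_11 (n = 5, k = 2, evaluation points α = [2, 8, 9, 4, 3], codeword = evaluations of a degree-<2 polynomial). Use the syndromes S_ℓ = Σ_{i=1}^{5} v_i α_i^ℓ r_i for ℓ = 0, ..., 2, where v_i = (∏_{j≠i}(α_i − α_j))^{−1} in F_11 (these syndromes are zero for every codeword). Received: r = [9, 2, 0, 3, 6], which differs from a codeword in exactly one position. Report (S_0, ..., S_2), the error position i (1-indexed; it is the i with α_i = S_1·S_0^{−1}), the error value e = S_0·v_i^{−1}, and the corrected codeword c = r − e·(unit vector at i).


S = (1, 9, 4), error at position 3, error magnitude e = 1, c = [9, 2, 10, 3, 6].

Step 1: column multipliers v_i = (∏_{j≠i}(α_i − α_j))^{−1} mod 11.
  i = 1 (α = 2): (2−8)(2−9)(2−4)(2−3) = (−6)·(−7)·(−2)·(−1) = 84 ≡ 7, so v_1 = 7^{−1} = 8 (mod 11).
  i = 2 (α = 8): (8−2)(8−9)(8−4)(8−3) = 6·(−1)·4·5 = −120 ≡ 1, so v_2 = 1^{−1} = 1 (mod 11).
  i = 3 (α = 9): (9−2)(9−8)(9−4)(9−3) = 7·1·5·6 = 210 ≡ 1, so v_3 = 1^{−1} = 1 (mod 11).
  i = 4 (α = 4): (4−2)(4−8)(4−9)(4−3) = 2·(−4)·(−5)·1 = 40 ≡ 7, so v_4 = 7^{−1} = 8 (mod 11).
  i = 5 (α = 3): (3−2)(3−8)(3−9)(3−4) = 1·(−5)·(−6)·(−1) = −30 ≡ 3, so v_5 = 3^{−1} = 4 (mod 11).
  v = [8, 1, 1, 8, 4].
Step 2: syndromes of r = [9, 2, 0, 3, 6] (all sums mod 11).
  S_0 = Σ v_i r_i = 8·9 + 1·2 + 1·0 + 8·3 + 4·6 = 122 ≡ 1.
  S_1 = Σ v_i α_i r_i = 8·2·9 + 1·8·2 + 1·9·0 + 8·4·3 + 4·3·6 = 328 ≡ 9.
  α_i^2 mod 11 = [4, 9, 4, 5, 9].
  S_2 = Σ v_i α_i^2 r_i = 8·4·9 + 1·9·2 + 1·4·0 + 8·5·3 + 4·9·6 = 642 ≡ 4.
  S = (1, 9, 4) ≠ 0, so r is not a codeword (an error is present).
Step 3: locate the error. For a single error e at position i, S_ℓ = v_i·e·α_i^ℓ, so α_err = S_1/S_0.
  S_0^{−1} = 1^{−1} = 1 (mod 11), so α_err = 9·1 = 9 ≡ 9 = α_3. Error position i = 3.
  Consistency check: S_2/S_1 = 4·5 = 20 ≡ 9 = α_err ✓ (single-error assumption holds).
Step 4: error magnitude e = S_0/v_3 = S_0·∏_{j≠3}(α_3 − α_j) = 1·1 = 1 ≡ 1 (mod 11).
Step 5: correct position 3: c_3 = r_3 − e = 0 − 1 ≡ 10 (mod 11). Hence c = [9, 2, 10, 3, 6].
  Check: interpolating c through the α_i gives m(x) = 4 + 8·x (degree < 2) with m(α_i) = c_i for every i, so c is indeed a codeword.


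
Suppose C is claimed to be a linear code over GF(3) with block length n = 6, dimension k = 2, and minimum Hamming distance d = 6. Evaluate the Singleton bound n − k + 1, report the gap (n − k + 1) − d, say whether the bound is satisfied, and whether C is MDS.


Singleton RHS = n − k + 1 = 5, slack = -1, bound violated (no such code; not MDS).

Singleton bound: d ≤ n − k + 1.
Here n = 6, k = 2, so n − k + 1 = 5.
Given d = 6, check d ≤ 5: NO.
Slack = (n − k + 1) − d = -1.
The slack is negative: d = 6 exceeds n − k + 1 = 5 by 1, so the Singleton bound is violated and no linear [6, 2, 6]_3 code can exist. In particular it is not MDS (MDS requires d = n − k + 1 exactly).
Description: the claimed parameters are [6, 2, 6]_3; such a code would be impossible (violates the Singleton bound).


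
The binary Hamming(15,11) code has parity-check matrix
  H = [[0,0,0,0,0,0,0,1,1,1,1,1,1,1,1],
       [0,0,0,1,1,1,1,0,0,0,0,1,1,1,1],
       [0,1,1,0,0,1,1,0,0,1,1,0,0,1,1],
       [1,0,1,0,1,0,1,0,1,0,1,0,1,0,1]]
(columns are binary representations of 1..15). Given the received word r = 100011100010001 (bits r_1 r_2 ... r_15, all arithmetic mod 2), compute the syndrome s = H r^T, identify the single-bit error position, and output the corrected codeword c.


s = (0, 0, 0, 1)^T, error position = 1, corrected codeword c = 000011100010001

Compute s = H r^T mod 2 one row at a time:
  s_1 = 0 + 0 + 0 + 1 + 0 + 0 + 0 + 1 = 2 ≡ 0 (mod 2).
  s_2 = 0 + 1 + 1 + 1 + 0 + 0 + 0 + 1 = 4 ≡ 0 (mod 2).
  s_3 = 0 + 0 + 1 + 1 + 0 + 1 + 0 + 1 = 4 ≡ 0 (mod 2).
  s_4 = 1 + 0 + 1 + 1 + 0 + 1 + 0 + 1 = 5 ≡ 1 (mod 2).
s = (0, 0, 0, 1)^T — this equals column 1 of H (binary 0001), so error is at position 1.
Correct: flip bit 1 of r = 100011100010001 to get c = 000011100010001.


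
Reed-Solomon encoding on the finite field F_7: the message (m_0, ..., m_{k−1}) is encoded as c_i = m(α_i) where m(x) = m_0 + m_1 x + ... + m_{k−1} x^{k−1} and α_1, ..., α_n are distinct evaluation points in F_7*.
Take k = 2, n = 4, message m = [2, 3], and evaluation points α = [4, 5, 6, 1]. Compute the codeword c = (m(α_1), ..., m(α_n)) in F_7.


c = [0, 3, 6, 5]

Message polynomial: m(x) = 2 + 3·x (mod 7).
For each evaluation point α_i, compute m(α_i) mod 7:
  α_1 = 4: Horner steps 3 → 0, so m(4) = 0.
  α_2 = 5: Horner steps 3 → 3, so m(5) = 3.
  α_3 = 6: Horner steps 3 → 6, so m(6) = 6.
  α_4 = 1: Horner steps 3 → 5, so m(1) = 5.
Codeword c = [0, 3, 6, 5] ∈ F_7^4.


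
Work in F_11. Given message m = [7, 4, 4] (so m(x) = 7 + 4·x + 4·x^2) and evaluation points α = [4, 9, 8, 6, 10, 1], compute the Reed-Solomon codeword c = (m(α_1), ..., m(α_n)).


c = [10, 4, 9, 10, 7, 4]

Message polynomial: m(x) = 7 + 4·x + 4·x^2 (mod 11).
For each evaluation point α_i, compute m(α_i) mod 11:
  α_1 = 4: Horner steps 4 → 9 → 10, so m(4) = 10.
  α_2 = 9: Horner steps 4 → 7 → 4, so m(9) = 4.
  α_3 = 8: Horner steps 4 → 3 → 9, so m(8) = 9.
  α_4 = 6: Horner steps 4 → 6 → 10, so m(6) = 10.
  α_5 = 10: Horner steps 4 → 0 → 7, so m(10) = 7.
  α_6 = 1: Horner steps 4 → 8 → 4, so m(1) = 4.
Codeword c = [10, 4, 9, 10, 7, 4] ∈ F_11^6.


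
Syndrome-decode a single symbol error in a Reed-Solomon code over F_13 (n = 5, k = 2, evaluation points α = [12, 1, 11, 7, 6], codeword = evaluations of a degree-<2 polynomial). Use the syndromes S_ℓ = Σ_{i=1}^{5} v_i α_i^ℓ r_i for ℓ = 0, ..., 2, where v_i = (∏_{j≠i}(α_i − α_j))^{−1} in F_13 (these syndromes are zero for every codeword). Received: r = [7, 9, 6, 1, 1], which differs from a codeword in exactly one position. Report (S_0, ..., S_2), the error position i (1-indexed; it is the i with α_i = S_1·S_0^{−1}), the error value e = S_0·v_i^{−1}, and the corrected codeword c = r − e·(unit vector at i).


S = (4, 2, 1), error at position 4, error magnitude e = 12, c = [7, 9, 6, 2, 1].

Step 1: column multipliers v_i = (∏_{j≠i}(α_i − α_j))^{−1} mod 13.
  i = 1 (α = 12): (12−1)(12−11)(12−7)(12−6) = 11·1·5·6 = 330 ≡ 5, so v_1 = 5^{−1} = 8 (mod 13).
  i = 2 (α = 1): (1−12)(1−11)(1−7)(1−6) = (−11)·(−10)·(−6)·(−5) = 3300 ≡ 11, so v_2 = 11^{−1} = 6 (mod 13).
  i = 3 (α = 11): (11−12)(11−1)(11−7)(11−6) = (−1)·10·4·5 = −200 ≡ 8, so v_3 = 8^{−1} = 5 (mod 13).
  i = 4 (α = 7): (7−12)(7−1)(7−11)(7−6) = (−5)·6·(−4)·1 = 120 ≡ 3, so v_4 = 3^{−1} = 9 (mod 13).
  i = 5 (α = 6): (6−12)(6−1)(6−11)(6−7) = (−6)·5·(−5)·(−1) = −150 ≡ 6, so v_5 = 6^{−1} = 11 (mod 13).
  v = [8, 6, 5, 9, 11].
Step 2: syndromes of r = [7, 9, 6, 1, 1] (all sums mod 13).
  S_0 = Σ v_i r_i = 8·7 + 6·9 + 5·6 + 9·1 + 11·1 = 160 ≡ 4.
  S_1 = Σ v_i α_i r_i = 8·12·7 + 6·1·9 + 5·11·6 + 9·7·1 + 11·6·1 = 1185 ≡ 2.
  α_i^2 mod 13 = [1, 1, 4, 10, 10].
  S_2 = Σ v_i α_i^2 r_i = 8·1·7 + 6·1·9 + 5·4·6 + 9·10·1 + 11·10·1 = 430 ≡ 1.
  S = (4, 2, 1) ≠ 0, so r is not a codeword (an error is present).
Step 3: locate the error. For a single error e at position i, S_ℓ = v_i·e·α_i^ℓ, so α_err = S_1/S_0.
  S_0^{−1} = 4^{−1} = 10 (mod 13), so α_err = 2·10 = 20 ≡ 7 = α_4. Error position i = 4.
  Consistency check: S_2/S_1 = 1·7 = 7 ≡ 7 = α_err ✓ (single-error assumption holds).
Step 4: error magnitude e = S_0/v_4 = S_0·∏_{j≠4}(α_4 − α_j) = 4·3 = 12 ≡ 12 (mod 13).
Step 5: correct position 4: c_4 = r_4 − e = 1 − 12 ≡ 2 (mod 13). Hence c = [7, 9, 6, 2, 1].
  Check: interpolating c through the α_i gives m(x) = 8 + 1·x (degree < 2) with m(α_i) = c_i for every i, so c is indeed a codeword.


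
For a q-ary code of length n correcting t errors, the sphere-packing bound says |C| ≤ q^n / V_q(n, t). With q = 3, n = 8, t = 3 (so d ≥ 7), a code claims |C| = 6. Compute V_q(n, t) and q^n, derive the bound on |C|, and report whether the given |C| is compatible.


V_q(n, t) = 577, q^n = 6561, Hamming bound = 11, |C| = 6 ≤ bound (satisfied).

Step 1: Compute V_q(n, t) = Σ_{j=0}^3 C(n, j) (q−1)^j.
  j = 0: C(8,0)·(2)^0 = 1·1 = 1.
  j = 1: C(8,1)·(2)^1 = 8·2 = 16.
  j = 2: C(8,2)·(2)^2 = 28·4 = 112.
  j = 3: C(8,3)·(2)^3 = 56·8 = 448.
  V_q(n, t) = 1 + 16 + 112 + 448 = 577.
Step 2: q^n = 3^8 = 6561.
Step 3: Hamming bound ⌊q^n / V_q(n,t)⌋ = ⌊6561/577⌋ = 11.
Step 4: Compare |C| = 6 to 11: satisfied.
The claimed |C| lies below the Hamming bound.


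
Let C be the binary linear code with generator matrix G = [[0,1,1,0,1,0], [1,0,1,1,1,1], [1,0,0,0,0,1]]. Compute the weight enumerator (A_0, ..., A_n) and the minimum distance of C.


Weight distribution: A_0 = 1, A_2 = 2, A_3 = 2, A_4 = 1, A_5 = 2. Minimum distance d = 2.

Enumerate all 2^3 = 8 messages m ∈ F_2^3.
For each, compute codeword c = mG in F_2^6, then tally its weight.
  m = 000 → c = 000000, weight = 0.
  m = 100 → c = 011010, weight = 3.
  m = 010 → c = 101111, weight = 5.
  m = 110 → c = 110101, weight = 4.
  m = 001 → c = 100001, weight = 2.
  m = 101 → c = 111011, weight = 5.
  m = 011 → c = 001110, weight = 3.
  m = 111 → c = 010100, weight = 2.
Tally weights:
  weight 0: 1 codewords.
  weight 2: 2 codewords.
  weight 3: 2 codewords.
  weight 4: 1 codewords.
  weight 5: 2 codewords.
Minimum distance d = smallest w > 0 with A_w > 0 = 2.
Sanity: Σ A_w = 8 = 2^3 = 8 ✓.


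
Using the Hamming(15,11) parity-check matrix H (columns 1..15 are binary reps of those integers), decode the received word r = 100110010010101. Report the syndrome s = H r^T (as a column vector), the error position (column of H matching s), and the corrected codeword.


s = (0, 0, 0, 1)^T, error position = 1, corrected codeword c = 000110010010101

Compute s = H r^T mod 2 one row at a time:
  s_1 = 1 + 0 + 0 + 1 + 0 + 1 + 0 + 1 = 4 ≡ 0 (mod 2).
  s_2 = 1 + 1 + 0 + 0 + 0 + 1 + 0 + 1 = 4 ≡ 0 (mod 2).
  s_3 = 0 + 0 + 0 + 0 + 0 + 1 + 0 + 1 = 2 ≡ 0 (mod 2).
  s_4 = 1 + 0 + 1 + 0 + 0 + 1 + 1 + 1 = 5 ≡ 1 (mod 2).
s = (0, 0, 0, 1)^T — this equals column 1 of H (binary 0001), so error is at position 1.
Correct: flip bit 1 of r = 100110010010101 to get c = 000110010010101.


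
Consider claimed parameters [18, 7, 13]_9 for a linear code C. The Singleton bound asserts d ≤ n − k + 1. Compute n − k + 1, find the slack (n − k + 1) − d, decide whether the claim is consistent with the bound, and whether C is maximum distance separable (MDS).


Singleton RHS = n − k + 1 = 12, slack = -1, bound violated (no such code; not MDS).

Singleton bound: d ≤ n − k + 1.
Here n = 18, k = 7, so n − k + 1 = 12.
Given d = 13, check d ≤ 12: NO.
Slack = (n − k + 1) − d = -1.
The slack is negative: d = 13 exceeds n − k + 1 = 12 by 1, so the Singleton bound is violated and no linear [18, 7, 13]_9 code can exist. In particular it is not MDS (MDS requires d = n − k + 1 exactly).
Description: the claimed parameters are [18, 7, 13]_9; such a code would be impossible (violates the Singleton bound).
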